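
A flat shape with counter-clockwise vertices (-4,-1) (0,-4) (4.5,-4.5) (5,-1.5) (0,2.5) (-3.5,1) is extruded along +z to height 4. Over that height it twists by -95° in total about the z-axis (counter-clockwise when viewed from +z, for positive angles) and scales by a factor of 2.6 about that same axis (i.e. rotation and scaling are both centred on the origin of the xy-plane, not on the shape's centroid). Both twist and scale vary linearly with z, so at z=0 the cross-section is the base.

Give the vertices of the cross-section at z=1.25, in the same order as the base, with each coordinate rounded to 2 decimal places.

Cross-section at z=1.25: (-5.96,1.67) (-2.97,-5.21) (2.52,-9.21) (5.40,-5.67) (1.86,3.26) (-3.82,3.90)

t = z/height = 1.25/4 = 0.3125
s = 1 + (scale-1)·z/height = 1 + (2.6-1)·1.25/4 = 1.500000
θ = twist·z/height = -95°·1.25/4 = -29.6875° = -0.518145 rad
cos θ = 0.868740, sin θ = -0.495269 (intermediates below are computed at full precision and shown rounded to 5 d.p.)
v1: (-4,-1) → rotate → (-3.97023,1.11234) → ×s → (-5.95534,1.66851) → (-5.96,1.67)
v2: (0,-4) → rotate → (-1.98108,-3.47496) → ×s → (-2.97161,-5.21244) → (-2.97,-5.21)
v3: (4.5,-4.5) → rotate → (1.68062,-6.13804) → ×s → (2.52093,-9.20706) → (2.52,-9.21)
v4: (5,-1.5) → rotate → (3.60079,-3.77946) → ×s → (5.40119,-5.66918) → (5.40,-5.67)
v5: (0,2.5) → rotate → (1.23817,2.17185) → ×s → (1.85726,3.25777) → (1.86,3.26)
v6: (-3.5,1) → rotate → (-2.54532,2.60218) → ×s → (-3.81798,3.90327) → (-3.82,3.90)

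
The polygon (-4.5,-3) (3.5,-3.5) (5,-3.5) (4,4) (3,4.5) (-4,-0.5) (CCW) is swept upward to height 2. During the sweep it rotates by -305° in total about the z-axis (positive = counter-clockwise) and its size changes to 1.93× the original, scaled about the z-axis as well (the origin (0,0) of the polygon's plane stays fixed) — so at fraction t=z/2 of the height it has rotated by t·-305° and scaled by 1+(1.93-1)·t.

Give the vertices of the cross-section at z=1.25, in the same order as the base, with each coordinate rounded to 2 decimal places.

Cross-section at z=1.25: (7.87,3.35) (-4.42,6.46) (-6.75,6.90) (-7.38,-5.05) (-5.97,-6.12) (6.36,-0.39)

t = z/height = 1.25/2 = 0.625
s = 1 + (scale-1)·z/height = 1 + (1.93-1)·1.25/2 = 1.581250
θ = twist·z/height = -305°·1.25/2 = -190.6250° = -3.327034 rad
cos θ = -0.982855, sin θ = 0.184380 (intermediates below are computed at full precision and shown rounded to 5 d.p.)
v1: (-4.5,-3) → rotate → (4.97599,2.11885) → ×s → (7.86828,3.35044) → (7.87,3.35)
v2: (3.5,-3.5) → rotate → (-2.79466,4.08532) → ×s → (-4.41906,6.45992) → (-4.42,6.46)
v3: (5,-3.5) → rotate → (-4.26894,4.36189) → ×s → (-6.75027,6.89724) → (-6.75,6.90)
v4: (4,4) → rotate → (-4.66894,-3.19390) → ×s → (-7.38276,-5.05035) → (-7.38,-5.05)
v5: (3,4.5) → rotate → (-3.77828,-3.86971) → ×s → (-5.97440,-6.11897) → (-5.97,-6.12)
v6: (-4,-0.5) → rotate → (4.02361,-0.24609) → ×s → (6.36233,-0.38914) → (6.36,-0.39)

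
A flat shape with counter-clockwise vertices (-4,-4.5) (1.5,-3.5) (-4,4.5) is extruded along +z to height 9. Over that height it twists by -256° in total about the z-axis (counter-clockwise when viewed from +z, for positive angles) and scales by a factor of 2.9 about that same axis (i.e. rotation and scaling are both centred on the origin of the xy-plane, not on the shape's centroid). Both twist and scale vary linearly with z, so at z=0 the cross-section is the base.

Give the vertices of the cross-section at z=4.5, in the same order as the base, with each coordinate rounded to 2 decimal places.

t = z/height = 4.5/9 = 0.5
s = 1 + (scale-1)·z/height = 1 + (2.9-1)·4.5/9 = 1.950000
θ = twist·z/height = -256°·4.5/9 = -128.0000° = -2.234021 rad
cos θ = -0.615661, sin θ = -0.788011 (intermediates below are computed at full precision and shown rounded to 5 d.p.)
v1: (-4,-4.5) → rotate → (-1.08340,5.92252) → ×s → (-2.11263,11.54891) → (-2.11,11.55)
v2: (1.5,-3.5) → rotate → (-3.68153,0.97280) → ×s → (-7.17898,1.89696) → (-7.18,1.90)
v3: (-4,4.5) → rotate → (6.00869,0.38157) → ×s → (11.71695,0.74405) → (11.72,0.74)

Cross-section at z=4.5: (-2.11,11.55) (-7.18,1.90) (11.72,0.74)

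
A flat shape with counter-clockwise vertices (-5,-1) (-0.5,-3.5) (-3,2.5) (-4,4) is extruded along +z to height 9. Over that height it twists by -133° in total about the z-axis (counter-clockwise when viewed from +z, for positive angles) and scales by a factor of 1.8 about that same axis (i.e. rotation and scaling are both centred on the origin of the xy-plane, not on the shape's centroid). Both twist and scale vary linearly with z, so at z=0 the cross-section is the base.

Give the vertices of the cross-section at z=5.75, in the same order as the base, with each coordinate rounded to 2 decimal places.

Cross-section at z=5.75: (-2.17,7.39) (-5.33,0.29) (3.37,4.85) (5.49,6.55)

t = z/height = 5.75/9 = 0.638889
s = 1 + (scale-1)·z/height = 1 + (1.8-1)·5.75/9 = 1.511111
θ = twist·z/height = -133°·5.75/9 = -84.9722° = -1.483045 rad
cos θ = 0.087639, sin θ = -0.996152 (intermediates below are computed at full precision and shown rounded to 5 d.p.)
v1: (-5,-1) → rotate → (-1.43435,4.89312) → ×s → (-2.16746,7.39405) → (-2.17,7.39)
v2: (-0.5,-3.5) → rotate → (-3.53035,0.19134) → ×s → (-5.33475,0.28914) → (-5.33,0.29)
v3: (-3,2.5) → rotate → (2.22746,3.20755) → ×s → (3.36595,4.84697) → (3.37,4.85)
v4: (-4,4) → rotate → (3.63405,4.33516) → ×s → (5.49146,6.55091) → (5.49,6.55)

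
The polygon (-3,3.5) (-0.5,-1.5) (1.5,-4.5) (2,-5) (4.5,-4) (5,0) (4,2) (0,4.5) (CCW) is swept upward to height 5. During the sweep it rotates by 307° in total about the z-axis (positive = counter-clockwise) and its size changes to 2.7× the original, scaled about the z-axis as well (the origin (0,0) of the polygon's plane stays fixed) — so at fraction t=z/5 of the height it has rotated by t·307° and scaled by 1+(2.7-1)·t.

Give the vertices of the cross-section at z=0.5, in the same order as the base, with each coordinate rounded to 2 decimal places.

Cross-section at z=0.5: (-5.11,1.73) (0.39,-1.81) (4.20,-3.63) (5.00,-3.84) (6.92,-1.34) (5.03,2.99) (2.83,4.40) (-2.69,4.53)

t = z/height = 0.5/5 = 0.1
s = 1 + (scale-1)·z/height = 1 + (2.7-1)·0.5/5 = 1.170000
θ = twist·z/height = 307°·0.5/5 = 30.7000° = 0.535816 rad
cos θ = 0.859852, sin θ = 0.510543 (intermediates below are computed at full precision and shown rounded to 5 d.p.)
v1: (-3,3.5) → rotate → (-4.36646,1.47785) → ×s → (-5.10875,1.72909) → (-5.11,1.73)
v2: (-0.5,-1.5) → rotate → (0.33589,-1.54505) → ×s → (0.39299,-1.80771) → (0.39,-1.81)
v3: (1.5,-4.5) → rotate → (3.58722,-3.10352) → ×s → (4.19705,-3.63112) → (4.20,-3.63)
v4: (2,-5) → rotate → (4.27242,-3.27818) → ×s → (4.99873,-3.83547) → (5.00,-3.84)
v5: (4.5,-4) → rotate → (5.91151,-1.14197) → ×s → (6.91646,-1.33610) → (6.92,-1.34)
v6: (5,0) → rotate → (4.29926,2.55271) → ×s → (5.03014,2.98668) → (5.03,2.99)
v7: (4,2) → rotate → (2.41832,3.76188) → ×s → (2.82944,4.40140) → (2.83,4.40)
v8: (0,4.5) → rotate → (-2.29744,3.86934) → ×s → (-2.68801,4.52712) → (-2.69,4.53)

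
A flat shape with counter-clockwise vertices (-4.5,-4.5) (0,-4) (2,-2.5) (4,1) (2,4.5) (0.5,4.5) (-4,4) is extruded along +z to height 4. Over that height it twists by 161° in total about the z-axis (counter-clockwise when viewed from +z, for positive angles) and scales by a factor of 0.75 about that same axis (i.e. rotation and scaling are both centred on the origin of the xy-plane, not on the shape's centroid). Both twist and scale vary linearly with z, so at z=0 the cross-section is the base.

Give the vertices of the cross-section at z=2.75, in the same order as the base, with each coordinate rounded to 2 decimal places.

t = z/height = 2.75/4 = 0.6875
s = 1 + (scale-1)·z/height = 1 + (0.75-1)·2.75/4 = 0.828125
θ = twist·z/height = 161°·2.75/4 = 110.6875° = 1.931861 rad
cos θ = -0.353271, sin θ = 0.935521 (intermediates below are computed at full precision and shown rounded to 5 d.p.)
v1: (-4.5,-4.5) → rotate → (5.79956,-2.62013) → ×s → (4.80276,-2.16979) → (4.80,-2.17)
v2: (0,-4) → rotate → (3.74208,1.41308) → ×s → (3.09891,1.17021) → (3.10,1.17)
v3: (2,-2.5) → rotate → (1.63226,2.75422) → ×s → (1.35172,2.28084) → (1.35,2.28)
v4: (4,1) → rotate → (-2.34860,3.38881) → ×s → (-1.94494,2.80636) → (-1.94,2.81)
v5: (2,4.5) → rotate → (-4.91639,0.28132) → ×s → (-4.07138,0.23297) → (-4.07,0.23)
v6: (0.5,4.5) → rotate → (-4.38648,-1.12196) → ×s → (-3.63255,-0.92912) → (-3.63,-0.93)
v7: (-4,4) → rotate → (-2.32900,-5.15517) → ×s → (-1.92870,-4.26912) → (-1.93,-4.27)

Cross-section at z=2.75: (4.80,-2.17) (3.10,1.17) (1.35,2.28) (-1.94,2.81) (-4.07,0.23) (-3.63,-0.93) (-1.93,-4.27)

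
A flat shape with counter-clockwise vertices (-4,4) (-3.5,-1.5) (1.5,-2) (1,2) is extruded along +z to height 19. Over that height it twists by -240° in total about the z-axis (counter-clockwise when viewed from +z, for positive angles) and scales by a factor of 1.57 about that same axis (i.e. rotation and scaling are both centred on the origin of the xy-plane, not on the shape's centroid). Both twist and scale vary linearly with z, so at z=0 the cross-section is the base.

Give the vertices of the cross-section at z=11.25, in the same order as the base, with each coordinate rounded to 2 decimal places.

t = z/height = 11.25/19 = 0.592105
s = 1 + (scale-1)·z/height = 1 + (1.57-1)·11.25/19 = 1.337500
θ = twist·z/height = -240°·11.25/19 = -142.1053° = -2.480205 rad
cos θ = -0.789141, sin θ = -0.614213 (intermediates below are computed at full precision and shown rounded to 5 d.p.)
v1: (-4,4) → rotate → (5.61341,-0.69971) → ×s → (7.50794,-0.93586) → (7.51,-0.94)
v2: (-3.5,-1.5) → rotate → (1.84067,3.33346) → ×s → (2.46190,4.45850) → (2.46,4.46)
v3: (1.5,-2) → rotate → (-2.41214,0.65696) → ×s → (-3.22623,0.87869) → (-3.23,0.88)
v4: (1,2) → rotate → (0.43928,-2.19249) → ×s → (0.58754,-2.93246) → (0.59,-2.93)

Cross-section at z=11.25: (7.51,-0.94) (2.46,4.46) (-3.23,0.88) (0.59,-2.93)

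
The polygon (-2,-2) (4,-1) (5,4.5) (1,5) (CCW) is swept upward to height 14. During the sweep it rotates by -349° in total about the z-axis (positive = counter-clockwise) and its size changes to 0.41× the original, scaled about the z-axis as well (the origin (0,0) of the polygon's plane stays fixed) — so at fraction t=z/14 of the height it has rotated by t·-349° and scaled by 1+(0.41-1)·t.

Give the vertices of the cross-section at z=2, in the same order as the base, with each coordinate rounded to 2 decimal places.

Cross-section at z=2: (-2.58,0.22) (1.66,-3.39) (6.10,-0.84) (4.09,2.25)

t = z/height = 2/14 = 0.142857
s = 1 + (scale-1)·z/height = 1 + (0.41-1)·2/14 = 0.915714
θ = twist·z/height = -349°·2/14 = -49.8571° = -0.870171 rad
cos θ = 0.644696, sin θ = -0.764439 (intermediates below are computed at full precision and shown rounded to 5 d.p.)
v1: (-2,-2) → rotate → (-2.81827,0.23949) → ×s → (-2.58073,0.21930) → (-2.58,0.22)
v2: (4,-1) → rotate → (1.81434,-3.70245) → ×s → (1.66142,-3.39039) → (1.66,-3.39)
v3: (5,4.5) → rotate → (6.66346,-0.92107) → ×s → (6.10182,-0.84343) → (6.10,-0.84)
v4: (1,5) → rotate → (4.46689,2.45904) → ×s → (4.09040,2.25178) → (4.09,2.25)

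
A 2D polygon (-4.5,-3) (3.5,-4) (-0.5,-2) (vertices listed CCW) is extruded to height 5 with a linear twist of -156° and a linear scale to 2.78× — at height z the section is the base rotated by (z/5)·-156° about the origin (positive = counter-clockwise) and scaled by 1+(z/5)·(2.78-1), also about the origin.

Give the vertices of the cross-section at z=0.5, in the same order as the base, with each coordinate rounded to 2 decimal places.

Cross-section at z=0.5: (-6.06,-1.98) (2.70,-5.65) (-1.20,-2.11)

t = z/height = 0.5/5 = 0.1
s = 1 + (scale-1)·z/height = 1 + (2.78-1)·0.5/5 = 1.178000
θ = twist·z/height = -156°·0.5/5 = -15.6000° = -0.272271 rad
cos θ = 0.963163, sin θ = -0.268920 (intermediates below are computed at full precision and shown rounded to 5 d.p.)
v1: (-4.5,-3) → rotate → (-5.14099,-1.67935) → ×s → (-6.05609,-1.97827) → (-6.06,-1.98)
v2: (3.5,-4) → rotate → (2.29539,-4.79387) → ×s → (2.70397,-5.64718) → (2.70,-5.65)
v3: (-0.5,-2) → rotate → (-1.01942,-1.79187) → ×s → (-1.20088,-2.11082) → (-1.20,-2.11)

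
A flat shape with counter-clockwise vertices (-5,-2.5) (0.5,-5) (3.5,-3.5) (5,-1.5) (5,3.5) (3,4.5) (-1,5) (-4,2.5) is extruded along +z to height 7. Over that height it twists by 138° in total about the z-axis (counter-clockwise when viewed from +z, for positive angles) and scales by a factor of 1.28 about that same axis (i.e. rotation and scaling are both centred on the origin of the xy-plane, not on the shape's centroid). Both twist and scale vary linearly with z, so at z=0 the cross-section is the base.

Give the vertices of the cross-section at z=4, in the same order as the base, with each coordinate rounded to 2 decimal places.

t = z/height = 4/7 = 0.571429
s = 1 + (scale-1)·z/height = 1 + (1.28-1)·4/7 = 1.160000
θ = twist·z/height = 138°·4/7 = 78.8571° = 1.376317 rad
cos θ = 0.193256, sin θ = 0.981148 (intermediates below are computed at full precision and shown rounded to 5 d.p.)
v1: (-5,-2.5) → rotate → (1.48659,-5.38888) → ×s → (1.72445,-6.25110) → (1.72,-6.25)
v2: (0.5,-5) → rotate → (5.00237,-0.47571) → ×s → (5.80275,-0.55182) → (5.80,-0.55)
v3: (3.5,-3.5) → rotate → (4.11042,2.75762) → ×s → (4.76808,3.19884) → (4.77,3.20)
v4: (5,-1.5) → rotate → (2.43800,4.61586) → ×s → (2.82808,5.35440) → (2.83,5.35)
v5: (5,3.5) → rotate → (-2.46774,5.58214) → ×s → (-2.86258,6.47528) → (-2.86,6.48)
v6: (3,4.5) → rotate → (-3.83540,3.81310) → ×s → (-4.44906,4.42319) → (-4.45,4.42)
v7: (-1,5) → rotate → (-5.09900,-0.01487) → ×s → (-5.91484,-0.01725) → (-5.91,-0.02)
v8: (-4,2.5) → rotate → (-3.22589,-3.44145) → ×s → (-3.74204,-3.99209) → (-3.74,-3.99)

Cross-section at z=4: (1.72,-6.25) (5.80,-0.55) (4.77,3.20) (2.83,5.35) (-2.86,6.48) (-4.45,4.42) (-5.91,-0.02) (-3.74,-3.99)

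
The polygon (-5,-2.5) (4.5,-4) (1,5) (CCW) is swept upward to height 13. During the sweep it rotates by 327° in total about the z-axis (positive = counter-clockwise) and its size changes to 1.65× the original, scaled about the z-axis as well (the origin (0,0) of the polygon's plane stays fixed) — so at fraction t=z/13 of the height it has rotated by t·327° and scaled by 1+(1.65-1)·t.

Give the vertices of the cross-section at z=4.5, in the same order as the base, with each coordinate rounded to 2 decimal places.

Cross-section at z=4.5: (5.23,-4.42) (2.33,7.00) (-6.11,-1.29)

t = z/height = 4.5/13 = 0.346154
s = 1 + (scale-1)·z/height = 1 + (1.65-1)·4.5/13 = 1.225000
θ = twist·z/height = 327°·4.5/13 = 113.1923° = 1.975578 rad
cos θ = -0.393819, sin θ = 0.919188 (intermediates below are computed at full precision and shown rounded to 5 d.p.)
v1: (-5,-2.5) → rotate → (4.26706,-3.61139) → ×s → (5.22715,-4.42396) → (5.23,-4.42)
v2: (4.5,-4) → rotate → (1.90457,5.71162) → ×s → (2.33310,6.99674) → (2.33,7.00)
v3: (1,5) → rotate → (-4.98976,-1.04990) → ×s → (-6.11246,-1.28613) → (-6.11,-1.29)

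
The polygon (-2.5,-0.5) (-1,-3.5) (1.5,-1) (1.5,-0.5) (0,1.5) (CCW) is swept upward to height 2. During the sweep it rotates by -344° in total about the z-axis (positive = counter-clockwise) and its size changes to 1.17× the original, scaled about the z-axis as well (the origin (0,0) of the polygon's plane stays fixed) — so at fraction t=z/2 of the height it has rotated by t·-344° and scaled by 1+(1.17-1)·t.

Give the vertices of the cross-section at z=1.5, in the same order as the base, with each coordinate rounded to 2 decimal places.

t = z/height = 1.5/2 = 0.75
s = 1 + (scale-1)·z/height = 1 + (1.17-1)·1.5/2 = 1.127500
θ = twist·z/height = -344°·1.5/2 = -258.0000° = -4.502949 rad
cos θ = -0.207912, sin θ = 0.978148 (intermediates below are computed at full precision and shown rounded to 5 d.p.)
v1: (-2.5,-0.5) → rotate → (1.00885,-2.34141) → ×s → (1.13748,-2.63994) → (1.14,-2.64)
v2: (-1,-3.5) → rotate → (3.63143,-0.25046) → ×s → (4.09444,-0.28239) → (4.09,-0.28)
v3: (1.5,-1) → rotate → (0.66628,1.67513) → ×s → (0.75123,1.88871) → (0.75,1.89)
v4: (1.5,-0.5) → rotate → (0.17721,1.57118) → ×s → (0.19980,1.77150) → (0.20,1.77)
v5: (0,1.5) → rotate → (-1.46722,-0.31187) → ×s → (-1.65429,-0.35163) → (-1.65,-0.35)

Cross-section at z=1.5: (1.14,-2.64) (4.09,-0.28) (0.75,1.89) (0.20,1.77) (-1.65,-0.35)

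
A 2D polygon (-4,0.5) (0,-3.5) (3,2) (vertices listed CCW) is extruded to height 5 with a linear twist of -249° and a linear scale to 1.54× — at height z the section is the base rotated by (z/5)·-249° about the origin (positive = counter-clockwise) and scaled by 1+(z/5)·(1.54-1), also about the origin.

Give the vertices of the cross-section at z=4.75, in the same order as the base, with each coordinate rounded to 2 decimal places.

t = z/height = 4.75/5 = 0.95
s = 1 + (scale-1)·z/height = 1 + (1.54-1)·4.75/5 = 1.513000
θ = twist·z/height = -249°·4.75/5 = -236.5500° = -4.128576 rad
cos θ = -0.551209, sin θ = 0.834367 (intermediates below are computed at full precision and shown rounded to 5 d.p.)
v1: (-4,0.5) → rotate → (1.78765,-3.61307) → ×s → (2.70472,-5.46658) → (2.70,-5.47)
v2: (0,-3.5) → rotate → (2.92029,1.92923) → ×s → (4.41839,2.91893) → (4.42,2.92)
v3: (3,2) → rotate → (-3.32236,1.40068) → ×s → (-5.02673,2.11923) → (-5.03,2.12)

Cross-section at z=4.75: (2.70,-5.47) (4.42,2.92) (-5.03,2.12)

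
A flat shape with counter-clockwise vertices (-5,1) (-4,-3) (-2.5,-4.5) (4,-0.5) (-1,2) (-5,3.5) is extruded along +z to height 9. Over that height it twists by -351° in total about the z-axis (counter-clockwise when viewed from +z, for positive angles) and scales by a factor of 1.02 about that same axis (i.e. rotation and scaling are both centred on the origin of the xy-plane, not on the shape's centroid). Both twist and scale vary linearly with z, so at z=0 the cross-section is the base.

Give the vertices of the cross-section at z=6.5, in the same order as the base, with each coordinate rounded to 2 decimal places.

Cross-section at z=6.5: (0.47,-5.15) (4.07,-3.03) (5.10,-1.14) (-0.67,4.03) (-1.66,-1.55) (-1.96,-5.87)

t = z/height = 6.5/9 = 0.722222
s = 1 + (scale-1)·z/height = 1 + (1.02-1)·6.5/9 = 1.014444
θ = twist·z/height = -351°·6.5/9 = -253.5000° = -4.424410 rad
cos θ = -0.284015, sin θ = 0.958820 (intermediates below are computed at full precision and shown rounded to 5 d.p.)
v1: (-5,1) → rotate → (0.46126,-5.07811) → ×s → (0.46792,-5.15146) → (0.47,-5.15)
v2: (-4,-3) → rotate → (4.01252,-2.98323) → ×s → (4.07048,-3.02632) → (4.07,-3.03)
v3: (-2.5,-4.5) → rotate → (5.02473,-1.11898) → ×s → (5.09731,-1.13514) → (5.10,-1.14)
v4: (4,-0.5) → rotate → (-0.65665,3.97729) → ×s → (-0.66614,4.03474) → (-0.67,4.03)
v5: (-1,2) → rotate → (-1.63362,-1.52685) → ×s → (-1.65722,-1.54890) → (-1.66,-1.55)
v6: (-5,3.5) → rotate → (-1.93579,-5.78815) → ×s → (-1.96375,-5.87176) → (-1.96,-5.87)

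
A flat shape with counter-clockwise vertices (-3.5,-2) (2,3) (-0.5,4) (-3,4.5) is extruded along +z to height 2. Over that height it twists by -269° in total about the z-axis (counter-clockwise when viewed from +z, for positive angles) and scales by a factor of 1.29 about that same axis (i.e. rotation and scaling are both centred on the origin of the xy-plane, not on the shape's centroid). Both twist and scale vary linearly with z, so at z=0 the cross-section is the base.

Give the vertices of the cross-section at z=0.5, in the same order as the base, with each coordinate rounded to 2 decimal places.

Cross-section at z=0.5: (-3.43,2.63) (3.80,-0.73) (3.75,2.15) (3.21,4.83)

t = z/height = 0.5/2 = 0.25
s = 1 + (scale-1)·z/height = 1 + (1.29-1)·0.5/2 = 1.072500
θ = twist·z/height = -269°·0.5/2 = -67.2500° = -1.173734 rad
cos θ = 0.386711, sin θ = -0.922201 (intermediates below are computed at full precision and shown rounded to 5 d.p.)
v1: (-3.5,-2) → rotate → (-3.19789,2.45428) → ×s → (-3.42974,2.63222) → (-3.43,2.63)
v2: (2,3) → rotate → (3.54002,-0.68427) → ×s → (3.79668,-0.73388) → (3.80,-0.73)
v3: (-0.5,4) → rotate → (3.49545,2.00794) → ×s → (3.74887,2.15352) → (3.75,2.15)
v4: (-3,4.5) → rotate → (2.98977,4.50680) → ×s → (3.20653,4.83355) → (3.21,4.83)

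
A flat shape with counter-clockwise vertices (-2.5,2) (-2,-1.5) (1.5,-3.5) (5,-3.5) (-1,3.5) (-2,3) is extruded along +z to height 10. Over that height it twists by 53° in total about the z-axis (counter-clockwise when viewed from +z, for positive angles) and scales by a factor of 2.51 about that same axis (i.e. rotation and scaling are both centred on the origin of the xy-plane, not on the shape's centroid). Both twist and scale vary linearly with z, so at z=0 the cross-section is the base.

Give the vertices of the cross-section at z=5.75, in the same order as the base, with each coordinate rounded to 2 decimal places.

t = z/height = 5.75/10 = 0.575
s = 1 + (scale-1)·z/height = 1 + (2.51-1)·5.75/10 = 1.868250
θ = twist·z/height = 53°·5.75/10 = 30.4750° = 0.531889 rad
cos θ = 0.861851, sin θ = 0.507162 (intermediates below are computed at full precision and shown rounded to 5 d.p.)
v1: (-2.5,2) → rotate → (-3.16895,0.45580) → ×s → (-5.92039,0.85154) → (-5.92,0.85)
v2: (-2,-1.5) → rotate → (-0.96296,-2.30710) → ×s → (-1.79905,-4.31024) → (-1.80,-4.31)
v3: (1.5,-3.5) → rotate → (3.06784,-2.25573) → ×s → (5.73150,-4.21427) → (5.73,-4.21)
v4: (5,-3.5) → rotate → (6.08432,-0.48067) → ×s → (11.36703,-0.89800) → (11.37,-0.90)
v5: (-1,3.5) → rotate → (-2.63692,2.50931) → ×s → (-4.92642,4.68803) → (-4.93,4.69)
v6: (-2,3) → rotate → (-3.24519,1.57123) → ×s → (-6.06282,2.93544) → (-6.06,2.94)

Cross-section at z=5.75: (-5.92,0.85) (-1.80,-4.31) (5.73,-4.21) (11.37,-0.90) (-4.93,4.69) (-6.06,2.94)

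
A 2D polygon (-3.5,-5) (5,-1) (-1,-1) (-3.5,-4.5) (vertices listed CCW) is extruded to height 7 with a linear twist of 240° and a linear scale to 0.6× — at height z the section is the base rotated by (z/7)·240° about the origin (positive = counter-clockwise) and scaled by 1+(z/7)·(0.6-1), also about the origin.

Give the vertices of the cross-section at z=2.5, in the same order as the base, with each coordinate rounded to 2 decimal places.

Cross-section at z=2.5: (4.05,-3.31) (1.18,4.21) (0.79,-0.92) (3.62,-3.28)

t = z/height = 2.5/7 = 0.357143
s = 1 + (scale-1)·z/height = 1 + (0.6-1)·2.5/7 = 0.857143
θ = twist·z/height = 240°·2.5/7 = 85.7143° = 1.495997 rad
cos θ = 0.074730, sin θ = 0.997204 (intermediates below are computed at full precision and shown rounded to 5 d.p.)
v1: (-3.5,-5) → rotate → (4.72446,-3.86386) → ×s → (4.04954,-3.31188) → (4.05,-3.31)
v2: (5,-1) → rotate → (1.37085,4.91129) → ×s → (1.17502,4.20968) → (1.18,4.21)
v3: (-1,-1) → rotate → (0.92247,-1.07193) → ×s → (0.79069,-0.91880) → (0.79,-0.92)
v4: (-3.5,-4.5) → rotate → (4.22586,-3.82650) → ×s → (3.62217,-3.27986) → (3.62,-3.28)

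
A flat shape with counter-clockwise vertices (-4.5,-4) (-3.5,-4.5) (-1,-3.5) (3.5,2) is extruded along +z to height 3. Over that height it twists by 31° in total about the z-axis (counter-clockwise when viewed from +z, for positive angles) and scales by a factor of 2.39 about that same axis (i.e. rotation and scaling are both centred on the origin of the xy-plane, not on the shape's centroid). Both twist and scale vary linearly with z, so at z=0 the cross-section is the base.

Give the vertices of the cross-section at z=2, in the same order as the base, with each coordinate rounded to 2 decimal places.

Cross-section at z=2: (-5.39,-10.27) (-3.25,-10.49) (0.58,-6.99) (4.95,5.99)

t = z/height = 2/3 = 0.666667
s = 1 + (scale-1)·z/height = 1 + (2.39-1)·2/3 = 1.926667
θ = twist·z/height = 31°·2/3 = 20.6667° = 0.360701 rad
cos θ = 0.935650, sin θ = 0.352931 (intermediates below are computed at full precision and shown rounded to 5 d.p.)
v1: (-4.5,-4) → rotate → (-2.79870,-5.33079) → ×s → (-5.39216,-10.27065) → (-5.39,-10.27)
v2: (-3.5,-4.5) → rotate → (-1.68659,-5.44568) → ×s → (-3.24949,-10.49201) → (-3.25,-10.49)
v3: (-1,-3.5) → rotate → (0.29961,-3.62770) → ×s → (0.57724,-6.98938) → (0.58,-6.99)
v4: (3.5,2) → rotate → (2.56891,3.10656) → ×s → (4.94944,5.98530) → (4.95,5.99)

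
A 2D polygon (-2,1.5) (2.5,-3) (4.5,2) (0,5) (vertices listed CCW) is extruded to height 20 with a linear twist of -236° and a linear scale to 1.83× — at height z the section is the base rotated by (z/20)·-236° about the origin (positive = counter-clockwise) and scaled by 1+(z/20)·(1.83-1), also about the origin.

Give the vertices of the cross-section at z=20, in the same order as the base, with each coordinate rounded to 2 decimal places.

Cross-section at z=20: (-0.23,-4.57) (1.99,6.86) (-7.64,4.78) (-7.59,-5.12)

t = z/height = 20/20 = 1
s = 1 + (scale-1)·z/height = 1 + (1.83-1)·20/20 = 1.830000
θ = twist·z/height = -236°·20/20 = -236.0000° = -4.118977 rad
cos θ = -0.559193, sin θ = 0.829038 (intermediates below are computed at full precision and shown rounded to 5 d.p.)
v1: (-2,1.5) → rotate → (-0.12517,-2.49686) → ×s → (-0.22906,-4.56926) → (-0.23,-4.57)
v2: (2.5,-3) → rotate → (1.08913,3.75017) → ×s → (1.99311,6.86282) → (1.99,6.86)
v3: (4.5,2) → rotate → (-4.17444,2.61228) → ×s → (-7.63923,4.78048) → (-7.64,4.78)
v4: (0,5) → rotate → (-4.14519,-2.79596) → ×s → (-7.58569,-5.11662) → (-7.59,-5.12)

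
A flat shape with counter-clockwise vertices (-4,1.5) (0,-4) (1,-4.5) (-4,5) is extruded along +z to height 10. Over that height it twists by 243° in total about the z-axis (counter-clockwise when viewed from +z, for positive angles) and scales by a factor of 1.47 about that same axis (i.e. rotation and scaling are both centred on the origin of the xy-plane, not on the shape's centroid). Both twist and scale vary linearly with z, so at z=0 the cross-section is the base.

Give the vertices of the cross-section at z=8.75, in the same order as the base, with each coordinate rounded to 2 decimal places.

t = z/height = 8.75/10 = 0.875
s = 1 + (scale-1)·z/height = 1 + (1.47-1)·8.75/10 = 1.411250
θ = twist·z/height = 243°·8.75/10 = 212.6250° = 3.711006 rad
cos θ = -0.842217, sin θ = -0.539138 (intermediates below are computed at full precision and shown rounded to 5 d.p.)
v1: (-4,1.5) → rotate → (4.17758,0.89323) → ×s → (5.89560,1.26057) → (5.90,1.26)
v2: (0,-4) → rotate → (-2.15655,3.36887) → ×s → (-3.04344,4.75432) → (-3.04,4.75)
v3: (1,-4.5) → rotate → (-3.26834,3.25084) → ×s → (-4.61244,4.58775) → (-4.61,4.59)
v4: (-4,5) → rotate → (6.06456,-2.05453) → ×s → (8.55861,-2.89946) → (8.56,-2.90)

Cross-section at z=8.75: (5.90,1.26) (-3.04,4.75) (-4.61,4.59) (8.56,-2.90)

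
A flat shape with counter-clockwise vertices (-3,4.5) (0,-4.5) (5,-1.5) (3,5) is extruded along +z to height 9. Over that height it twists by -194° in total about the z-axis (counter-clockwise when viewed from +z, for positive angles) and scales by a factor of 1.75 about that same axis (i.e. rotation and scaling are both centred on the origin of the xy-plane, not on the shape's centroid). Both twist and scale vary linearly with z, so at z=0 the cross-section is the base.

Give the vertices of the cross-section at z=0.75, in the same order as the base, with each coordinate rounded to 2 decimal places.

Cross-section at z=0.75: (-1.73,5.48) (-1.33,-4.59) (4.66,-3.01) (4.54,4.21)

t = z/height = 0.75/9 = 0.0833333
s = 1 + (scale-1)·z/height = 1 + (1.75-1)·0.75/9 = 1.062500
θ = twist·z/height = -194°·0.75/9 = -16.1667° = -0.282162 rad
cos θ = 0.960456, sin θ = -0.278432 (intermediates below are computed at full precision and shown rounded to 5 d.p.)
v1: (-3,4.5) → rotate → (-1.62842,5.15735) → ×s → (-1.73020,5.47968) → (-1.73,5.48)
v2: (0,-4.5) → rotate → (-1.25295,-4.32205) → ×s → (-1.33125,-4.59218) → (-1.33,-4.59)
v3: (5,-1.5) → rotate → (4.38463,-2.83285) → ×s → (4.65867,-3.00990) → (4.66,-3.01)
v4: (3,5) → rotate → (4.27353,3.96698) → ×s → (4.54063,4.21492) → (4.54,4.21)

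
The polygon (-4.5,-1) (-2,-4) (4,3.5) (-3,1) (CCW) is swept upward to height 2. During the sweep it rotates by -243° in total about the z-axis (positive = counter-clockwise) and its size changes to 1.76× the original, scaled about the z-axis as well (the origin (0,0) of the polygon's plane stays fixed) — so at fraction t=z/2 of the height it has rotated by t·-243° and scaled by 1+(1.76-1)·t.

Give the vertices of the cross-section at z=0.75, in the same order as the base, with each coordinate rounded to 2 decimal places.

Cross-section at z=0.75: (-1.17,5.81) (-5.09,2.67) (4.40,-5.23) (1.36,3.83)

t = z/height = 0.75/2 = 0.375
s = 1 + (scale-1)·z/height = 1 + (1.76-1)·0.75/2 = 1.285000
θ = twist·z/height = -243°·0.75/2 = -91.1250° = -1.590431 rad
cos θ = -0.019634, sin θ = -0.999807 (intermediates below are computed at full precision and shown rounded to 5 d.p.)
v1: (-4.5,-1) → rotate → (-0.91146,4.51877) → ×s → (-1.17122,5.80661) → (-1.17,5.81)
v2: (-2,-4) → rotate → (-3.95996,2.07815) → ×s → (-5.08855,2.67042) → (-5.09,2.67)
v3: (4,3.5) → rotate → (3.42079,-4.06795) → ×s → (4.39572,-5.22731) → (4.40,-5.23)
v4: (-3,1) → rotate → (1.05871,2.97979) → ×s → (1.36044,3.82903) → (1.36,3.83)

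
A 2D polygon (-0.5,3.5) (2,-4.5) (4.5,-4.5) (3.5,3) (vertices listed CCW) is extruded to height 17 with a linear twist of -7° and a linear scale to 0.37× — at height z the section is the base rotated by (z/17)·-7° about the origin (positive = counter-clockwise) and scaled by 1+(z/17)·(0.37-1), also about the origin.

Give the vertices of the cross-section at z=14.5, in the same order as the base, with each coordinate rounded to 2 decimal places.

Cross-section at z=14.5: (-0.06,1.63) (0.70,-2.17) (1.85,-2.29) (1.75,1.21)

t = z/height = 14.5/17 = 0.852941
s = 1 + (scale-1)·z/height = 1 + (0.37-1)·14.5/17 = 0.462647
θ = twist·z/height = -7°·14.5/17 = -5.9706° = -0.104206 rad
cos θ = 0.994575, sin θ = -0.104018 (intermediates below are computed at full precision and shown rounded to 5 d.p.)
v1: (-0.5,3.5) → rotate → (-0.13322,3.53302) → ×s → (-0.06164,1.63454) → (-0.06,1.63)
v2: (2,-4.5) → rotate → (1.52107,-4.68363) → ×s → (0.70372,-2.16687) → (0.70,-2.17)
v3: (4.5,-4.5) → rotate → (4.00751,-4.94367) → ×s → (1.85406,-2.28717) → (1.85,-2.29)
v4: (3.5,3) → rotate → (3.79307,2.61966) → ×s → (1.75485,1.21198) → (1.75,1.21)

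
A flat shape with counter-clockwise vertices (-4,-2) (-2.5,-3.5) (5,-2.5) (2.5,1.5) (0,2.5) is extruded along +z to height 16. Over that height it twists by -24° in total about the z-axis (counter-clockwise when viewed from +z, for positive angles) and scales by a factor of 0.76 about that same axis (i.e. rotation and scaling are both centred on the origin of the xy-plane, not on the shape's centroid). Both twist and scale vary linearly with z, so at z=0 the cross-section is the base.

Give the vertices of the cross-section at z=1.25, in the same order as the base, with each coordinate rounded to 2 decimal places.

Cross-section at z=1.25: (-3.99,-1.83) (-2.56,-3.35) (4.82,-2.61) (2.50,1.39) (0.08,2.45)

t = z/height = 1.25/16 = 0.078125
s = 1 + (scale-1)·z/height = 1 + (0.76-1)·1.25/16 = 0.981250
θ = twist·z/height = -24°·1.25/16 = -1.8750° = -0.032725 rad
cos θ = 0.999465, sin θ = -0.032719 (intermediates below are computed at full precision and shown rounded to 5 d.p.)
v1: (-4,-2) → rotate → (-4.06330,-1.86805) → ×s → (-3.98711,-1.83303) → (-3.99,-1.83)
v2: (-2.5,-3.5) → rotate → (-2.61318,-3.41633) → ×s → (-2.56418,-3.35227) → (-2.56,-3.35)
v3: (5,-2.5) → rotate → (4.91553,-2.66226) → ×s → (4.82336,-2.61234) → (4.82,-2.61)
v4: (2.5,1.5) → rotate → (2.54774,1.41740) → ×s → (2.49997,1.39082) → (2.50,1.39)
v5: (0,2.5) → rotate → (0.08180,2.49866) → ×s → (0.08026,2.45181) → (0.08,2.45)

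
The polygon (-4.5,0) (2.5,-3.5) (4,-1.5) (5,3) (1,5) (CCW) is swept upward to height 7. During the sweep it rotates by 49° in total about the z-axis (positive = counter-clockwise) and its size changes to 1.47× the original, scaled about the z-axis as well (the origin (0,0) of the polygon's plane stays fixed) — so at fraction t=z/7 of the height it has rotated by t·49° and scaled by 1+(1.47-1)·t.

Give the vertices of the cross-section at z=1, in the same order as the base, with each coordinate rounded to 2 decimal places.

Cross-section at z=1: (-4.77,-0.59) (3.10,-3.38) (4.43,-1.07) (4.91,3.83) (0.41,5.43)

t = z/height = 1/7 = 0.142857
s = 1 + (scale-1)·z/height = 1 + (1.47-1)·1/7 = 1.067143
θ = twist·z/height = 49°·1/7 = 7.0000° = 0.122173 rad
cos θ = 0.992546, sin θ = 0.121869 (intermediates below are computed at full precision and shown rounded to 5 d.p.)
v1: (-4.5,0) → rotate → (-4.46646,-0.54841) → ×s → (-4.76635,-0.58523) → (-4.77,-0.59)
v2: (2.5,-3.5) → rotate → (2.90791,-3.16924) → ×s → (3.10315,-3.38203) → (3.10,-3.38)
v3: (4,-1.5) → rotate → (4.15299,-1.00134) → ×s → (4.43183,-1.06857) → (4.43,-1.07)
v4: (5,3) → rotate → (4.59712,3.58699) → ×s → (4.90579,3.82783) → (4.91,3.83)
v5: (1,5) → rotate → (0.38320,5.08460) → ×s → (0.40893,5.42599) → (0.41,5.43)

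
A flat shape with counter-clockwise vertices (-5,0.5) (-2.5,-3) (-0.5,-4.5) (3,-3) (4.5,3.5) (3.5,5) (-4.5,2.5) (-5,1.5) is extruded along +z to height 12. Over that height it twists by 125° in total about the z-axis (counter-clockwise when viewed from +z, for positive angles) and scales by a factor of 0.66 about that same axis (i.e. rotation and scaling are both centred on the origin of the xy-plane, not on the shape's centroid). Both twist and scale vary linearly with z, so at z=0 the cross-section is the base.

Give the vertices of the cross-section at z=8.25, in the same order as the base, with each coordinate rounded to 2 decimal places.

Cross-section at z=8.25: (-0.65,-3.79) (2.16,-2.07) (3.41,-0.63) (2.46,2.13) (-2.43,3.63) (-3.63,2.95) (-2.16,-3.30) (-1.42,-3.74)

t = z/height = 8.25/12 = 0.6875
s = 1 + (scale-1)·z/height = 1 + (0.66-1)·8.25/12 = 0.766250
θ = twist·z/height = 125°·8.25/12 = 85.9375° = 1.499892 rad
cos θ = 0.070845, sin θ = 0.997487 (intermediates below are computed at full precision and shown rounded to 5 d.p.)
v1: (-5,0.5) → rotate → (-0.85297,-4.95201) → ×s → (-0.65359,-3.79448) → (-0.65,-3.79)
v2: (-2.5,-3) → rotate → (2.81535,-2.70625) → ×s → (2.15726,-2.07367) → (2.16,-2.07)
v3: (-0.5,-4.5) → rotate → (4.45327,-0.81754) → ×s → (3.41232,-0.62644) → (3.41,-0.63)
v4: (3,-3) → rotate → (3.20500,2.77993) → ×s → (2.45583,2.13012) → (2.46,2.13)
v5: (4.5,3.5) → rotate → (-3.17241,4.73665) → ×s → (-2.43086,3.62946) → (-2.43,3.63)
v6: (3.5,5) → rotate → (-4.73948,3.84543) → ×s → (-3.63163,2.94656) → (-3.63,2.95)
v7: (-4.5,2.5) → rotate → (-2.81252,-4.31158) → ×s → (-2.15509,-3.30375) → (-2.16,-3.30)
v8: (-5,1.5) → rotate → (-1.85045,-4.88117) → ×s → (-1.41791,-3.74020) → (-1.42,-3.74)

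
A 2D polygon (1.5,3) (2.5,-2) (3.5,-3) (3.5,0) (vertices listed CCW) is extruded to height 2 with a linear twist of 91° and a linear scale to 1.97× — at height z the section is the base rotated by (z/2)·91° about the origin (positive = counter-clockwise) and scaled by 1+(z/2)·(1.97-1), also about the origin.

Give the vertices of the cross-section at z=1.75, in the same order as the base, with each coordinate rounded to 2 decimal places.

Cross-section at z=1.75: (-4.96,3.73) (4.47,3.88) (6.62,5.37) (1.17,6.36)

t = z/height = 1.75/2 = 0.875
s = 1 + (scale-1)·z/height = 1 + (1.97-1)·1.75/2 = 1.848750
θ = twist·z/height = 91°·1.75/2 = 79.6250° = 1.389718 rad
cos θ = 0.180090, sin θ = 0.983650 (intermediates below are computed at full precision and shown rounded to 5 d.p.)
v1: (1.5,3) → rotate → (-2.68082,2.01575) → ×s → (-4.95616,3.72661) → (-4.96,3.73)
v2: (2.5,-2) → rotate → (2.41753,2.09895) → ×s → (4.46940,3.88043) → (4.47,3.88)
v3: (3.5,-3) → rotate → (3.58127,2.90251) → ×s → (6.62086,5.36601) → (6.62,5.37)
v4: (3.5,0) → rotate → (0.63031,3.44278) → ×s → (1.16529,6.36483) → (1.17,6.36)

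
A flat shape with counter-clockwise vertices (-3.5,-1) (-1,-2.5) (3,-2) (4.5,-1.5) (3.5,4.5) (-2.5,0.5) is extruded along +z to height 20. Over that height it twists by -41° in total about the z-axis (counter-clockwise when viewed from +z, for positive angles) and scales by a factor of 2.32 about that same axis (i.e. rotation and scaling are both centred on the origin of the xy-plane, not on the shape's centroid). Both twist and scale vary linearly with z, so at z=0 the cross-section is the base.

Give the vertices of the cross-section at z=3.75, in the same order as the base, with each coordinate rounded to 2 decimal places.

Cross-section at z=3.75: (-4.49,-0.65) (-1.65,-2.92) (3.38,-2.97) (5.31,-2.61) (5.08,4.98) (-3.01,1.04)

t = z/height = 3.75/20 = 0.1875
s = 1 + (scale-1)·z/height = 1 + (2.32-1)·3.75/20 = 1.247500
θ = twist·z/height = -41°·3.75/20 = -7.6875° = -0.134172 rad
cos θ = 0.991012, sin θ = -0.133770 (intermediates below are computed at full precision and shown rounded to 5 d.p.)
v1: (-3.5,-1) → rotate → (-3.60231,-0.52282) → ×s → (-4.49389,-0.65221) → (-4.49,-0.65)
v2: (-1,-2.5) → rotate → (-1.32544,-2.34376) → ×s → (-1.65348,-2.92384) → (-1.65,-2.92)
v3: (3,-2) → rotate → (2.70550,-2.38333) → ×s → (3.37511,-2.97321) → (3.38,-2.97)
v4: (4.5,-1.5) → rotate → (4.25890,-2.08848) → ×s → (5.31298,-2.60538) → (5.31,-2.61)
v5: (3.5,4.5) → rotate → (4.07051,3.99136) → ×s → (5.07796,4.97922) → (5.08,4.98)
v6: (-2.5,0.5) → rotate → (-2.41065,0.82993) → ×s → (-3.00728,1.03534) → (-3.01,1.04)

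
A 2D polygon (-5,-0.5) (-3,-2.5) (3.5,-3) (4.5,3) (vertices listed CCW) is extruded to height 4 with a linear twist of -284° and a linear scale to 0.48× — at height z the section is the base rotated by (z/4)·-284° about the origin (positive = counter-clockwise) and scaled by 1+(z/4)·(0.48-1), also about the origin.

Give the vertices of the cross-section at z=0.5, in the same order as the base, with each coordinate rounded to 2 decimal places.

t = z/height = 0.5/4 = 0.125
s = 1 + (scale-1)·z/height = 1 + (0.48-1)·0.5/4 = 0.935000
θ = twist·z/height = -284°·0.5/4 = -35.5000° = -0.619592 rad
cos θ = 0.814116, sin θ = -0.580703 (intermediates below are computed at full precision and shown rounded to 5 d.p.)
v1: (-5,-0.5) → rotate → (-4.36093,2.49646) → ×s → (-4.07747,2.33419) → (-4.08,2.33)
v2: (-3,-2.5) → rotate → (-3.89410,-0.29318) → ×s → (-3.64099,-0.27412) → (-3.64,-0.27)
v3: (3.5,-3) → rotate → (1.10730,-4.47481) → ×s → (1.03532,-4.18394) → (1.04,-4.18)
v4: (4.5,3) → rotate → (5.40563,-0.17082) → ×s → (5.05426,-0.15971) → (5.05,-0.16)

Cross-section at z=0.5: (-4.08,2.33) (-3.64,-0.27) (1.04,-4.18) (5.05,-0.16)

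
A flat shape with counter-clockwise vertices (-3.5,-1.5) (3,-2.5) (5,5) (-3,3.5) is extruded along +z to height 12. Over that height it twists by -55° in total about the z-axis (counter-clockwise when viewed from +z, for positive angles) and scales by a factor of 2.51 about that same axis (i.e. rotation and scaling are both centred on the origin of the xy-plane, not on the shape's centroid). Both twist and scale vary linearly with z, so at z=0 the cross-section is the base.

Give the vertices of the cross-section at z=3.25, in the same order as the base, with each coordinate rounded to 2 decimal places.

Cross-section at z=3.25: (-5.31,-0.77) (3.18,-4.49) (8.62,5.00) (-2.82,5.85)

t = z/height = 3.25/12 = 0.270833
s = 1 + (scale-1)·z/height = 1 + (2.51-1)·3.25/12 = 1.408958
θ = twist·z/height = -55°·3.25/12 = -14.8958° = -0.259981 rad
cos θ = 0.966395, sin θ = -0.257063 (intermediates below are computed at full precision and shown rounded to 5 d.p.)
v1: (-3.5,-1.5) → rotate → (-3.76798,-0.54987) → ×s → (-5.30892,-0.77475) → (-5.31,-0.77)
v2: (3,-2.5) → rotate → (2.25653,-3.18717) → ×s → (3.17935,-4.49060) → (3.18,-4.49)
v3: (5,5) → rotate → (6.11729,3.54666) → ×s → (8.61900,4.99710) → (8.62,5.00)
v4: (-3,3.5) → rotate → (-1.99947,4.15357) → ×s → (-2.81716,5.85221) → (-2.82,5.85)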